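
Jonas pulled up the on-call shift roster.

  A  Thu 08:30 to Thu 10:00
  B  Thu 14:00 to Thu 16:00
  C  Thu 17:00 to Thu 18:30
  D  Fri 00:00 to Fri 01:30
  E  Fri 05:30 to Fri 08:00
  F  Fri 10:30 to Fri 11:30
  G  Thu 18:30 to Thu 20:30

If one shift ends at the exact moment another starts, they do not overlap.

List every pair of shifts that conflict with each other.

none

Two intervals overlap when each starts before the other ends.
Sorted by start: A, B, C, G, D, E, F.
B starts after A ends — done with A.
C starts after B ends — done with B.
G starts exactly when C ends (back-to-back, no overlap) — done with C.
D starts after G ends — done with G.
E starts after D ends — done with D.
F starts after E ends.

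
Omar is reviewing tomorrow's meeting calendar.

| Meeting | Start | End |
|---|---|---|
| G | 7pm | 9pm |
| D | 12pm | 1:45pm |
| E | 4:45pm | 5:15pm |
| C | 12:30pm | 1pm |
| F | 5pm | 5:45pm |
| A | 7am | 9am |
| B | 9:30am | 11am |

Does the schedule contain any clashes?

Yes

Sorted by start: A, B, D, C, E, F, G.
B starts after A ends; A is clear from here.
D starts after B ends; B is clear from here.
C starts before D ends → D and C overlap.
That's a conflict, so the schedule is not conflict-free.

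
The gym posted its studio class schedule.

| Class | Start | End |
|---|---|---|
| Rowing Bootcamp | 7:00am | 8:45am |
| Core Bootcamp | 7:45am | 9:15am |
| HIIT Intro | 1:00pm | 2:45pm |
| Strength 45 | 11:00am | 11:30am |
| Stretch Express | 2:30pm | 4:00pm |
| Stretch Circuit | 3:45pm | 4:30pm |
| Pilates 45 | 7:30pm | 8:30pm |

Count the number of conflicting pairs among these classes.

Two intervals overlap when each starts before the other ends.
Sorted by start: Rowing Bootcamp, Core Bootcamp, Strength 45, HIIT Intro, Stretch Express, Stretch Circuit, Pilates 45.
Core Bootcamp starts before Rowing Bootcamp ends → Rowing Bootcamp and Core Bootcamp overlap.
Strength 45 starts after Rowing Bootcamp ends, so nothing later overlaps Rowing Bootcamp either.
Strength 45 starts after Core Bootcamp ends, so nothing later overlaps Core Bootcamp either.
HIIT Intro starts after Strength 45 ends, so nothing later overlaps Strength 45 either.
Stretch Express starts before HIIT Intro ends → HIIT Intro and Stretch Express overlap.
Stretch Circuit starts after HIIT Intro ends, so nothing later overlaps HIIT Intro either.
Stretch Circuit starts before Stretch Express ends → Stretch Express and Stretch Circuit overlap.
Pilates 45 starts after Stretch Express ends.
Pilates 45 starts after Stretch Circuit ends.
Overlapping pairs: Core Bootcamp & Rowing Bootcamp, HIIT Intro & Stretch Express, Stretch Circuit & Stretch Express — 3 in total.

3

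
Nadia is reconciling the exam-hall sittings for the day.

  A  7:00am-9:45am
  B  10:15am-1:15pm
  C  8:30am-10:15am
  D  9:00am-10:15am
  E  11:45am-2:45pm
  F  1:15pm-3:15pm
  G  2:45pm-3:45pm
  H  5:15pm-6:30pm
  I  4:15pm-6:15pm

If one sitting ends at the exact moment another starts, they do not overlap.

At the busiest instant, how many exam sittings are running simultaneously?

Sweep the timeline, counting +1 at each start and −1 at each end (ends before starts at a tie):
7:00am start A → 1
8:30am start C → 2
9:00am start D → 3
9:45am end A → 2
10:15am end C → 1
10:15am end D → 0
10:15am start B → 1
11:45am start E → 2
1:15pm end B → 1
1:15pm start F → 2
2:45pm end E → 1
2:45pm start G → 2
3:15pm end F → 1
3:45pm end G → 0
4:15pm start I → 1
5:15pm start H → 2
6:15pm end I → 1
6:30pm end H → 0
Peak is 3, at 9:00am (A, C, D).

3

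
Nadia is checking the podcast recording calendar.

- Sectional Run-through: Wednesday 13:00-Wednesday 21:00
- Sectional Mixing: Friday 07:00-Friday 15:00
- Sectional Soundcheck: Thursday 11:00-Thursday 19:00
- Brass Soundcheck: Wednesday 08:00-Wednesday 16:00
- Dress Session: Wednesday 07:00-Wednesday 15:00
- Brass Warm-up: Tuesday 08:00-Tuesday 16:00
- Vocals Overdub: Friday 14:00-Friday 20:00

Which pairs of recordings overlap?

Brass Soundcheck & Dress Session, Brass Soundcheck & Sectional Run-through, Dress Session & Sectional Run-through, Sectional Mixing & Vocals Overdub

Sorted by start: Brass Warm-up, Dress Session, Brass Soundcheck, Sectional Run-through, Sectional Soundcheck, Sectional Mixing, Vocals Overdub.
Dress Session starts after Brass Warm-up ends, so Brass Warm-up has no further overlaps.
Brass Soundcheck starts before Dress Session ends → Dress Session and Brass Soundcheck overlap.
Sectional Run-through starts before Dress Session ends → Dress Session and Sectional Run-through overlap.
Sectional Soundcheck starts after Dress Session ends, so Dress Session has no further overlaps.
Sectional Run-through starts before Brass Soundcheck ends → Brass Soundcheck and Sectional Run-through overlap.
Sectional Soundcheck starts after Brass Soundcheck ends, so Brass Soundcheck has no further overlaps.
Sectional Soundcheck starts after Sectional Run-through ends, so Sectional Run-through has no further overlaps.
Sectional Mixing starts after Sectional Soundcheck ends, so Sectional Soundcheck has no further overlaps.
Vocals Overdub starts before Sectional Mixing ends → Sectional Mixing and Vocals Overdub overlap.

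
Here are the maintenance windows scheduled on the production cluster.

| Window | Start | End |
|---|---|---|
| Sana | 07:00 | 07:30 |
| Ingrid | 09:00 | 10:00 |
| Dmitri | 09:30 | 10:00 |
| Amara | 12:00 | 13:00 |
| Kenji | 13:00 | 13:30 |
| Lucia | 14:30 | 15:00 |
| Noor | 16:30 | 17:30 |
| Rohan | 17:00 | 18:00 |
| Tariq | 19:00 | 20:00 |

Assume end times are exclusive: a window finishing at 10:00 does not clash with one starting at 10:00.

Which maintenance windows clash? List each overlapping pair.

Two intervals overlap when each starts before the other ends.
Sorted by start: Sana, Ingrid, Dmitri, Amara, Kenji, Lucia, Noor, Rohan, Tariq.
Ingrid starts after Sana ends, so Sana has no further overlaps.
Dmitri starts before Ingrid ends → Ingrid and Dmitri overlap.
Amara starts after Ingrid ends, so Ingrid has no further overlaps.
Amara starts after Dmitri ends, so Dmitri has no further overlaps.
Kenji starts exactly when Amara ends (back-to-back, no overlap), so Amara has no further overlaps.
Lucia starts after Kenji ends, so Kenji has no further overlaps.
Noor starts after Lucia ends, so Lucia has no further overlaps.
Rohan starts before Noor ends → Noor and Rohan overlap.
Tariq starts after Noor ends.
Tariq starts after Rohan ends.

Dmitri & Ingrid, Noor & Rohan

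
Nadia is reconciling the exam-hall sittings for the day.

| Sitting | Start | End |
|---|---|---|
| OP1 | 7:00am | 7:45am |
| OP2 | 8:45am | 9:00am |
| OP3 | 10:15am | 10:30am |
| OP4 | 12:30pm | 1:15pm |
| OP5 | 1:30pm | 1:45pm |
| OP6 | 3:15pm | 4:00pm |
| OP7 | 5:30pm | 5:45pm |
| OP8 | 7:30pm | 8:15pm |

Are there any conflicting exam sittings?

Sorted by start: OP1, OP2, OP3, OP4, OP5, OP6, OP7, OP8.
OP2 starts after OP1 ends; OP1 is clear from here.
OP3 starts after OP2 ends; OP2 is clear from here.
OP4 starts after OP3 ends; OP3 is clear from here.
OP5 starts after OP4 ends; OP4 is clear from here.
OP6 starts after OP5 ends; OP5 is clear from here.
OP7 starts after OP6 ends; OP6 is clear from here.
OP8 starts after OP7 ends.
Every pair is clear; the schedule has no overlaps.

No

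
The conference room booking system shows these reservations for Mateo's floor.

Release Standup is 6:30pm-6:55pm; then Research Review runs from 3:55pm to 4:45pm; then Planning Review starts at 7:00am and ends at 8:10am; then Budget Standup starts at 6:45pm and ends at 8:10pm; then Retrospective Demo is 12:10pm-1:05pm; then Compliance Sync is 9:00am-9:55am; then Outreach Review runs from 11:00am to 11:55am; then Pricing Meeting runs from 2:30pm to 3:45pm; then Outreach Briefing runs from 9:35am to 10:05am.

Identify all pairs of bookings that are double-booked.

Budget Standup & Release Standup, Compliance Sync & Outreach Briefing

Sorted by start: Planning Review, Compliance Sync, Outreach Briefing, Outreach Review, Retrospective Demo, Pricing Meeting, Research Review, Release Standup, Budget Standup.
Compliance Sync starts after Planning Review ends; Planning Review is clear from here.
Outreach Briefing starts before Compliance Sync ends → Compliance Sync and Outreach Briefing overlap.
Outreach Review starts after Compliance Sync ends; Compliance Sync is clear from here.
Outreach Review starts after Outreach Briefing ends; Outreach Briefing is clear from here.
Retrospective Demo starts after Outreach Review ends; Outreach Review is clear from here.
Pricing Meeting starts after Retrospective Demo ends; Retrospective Demo is clear from here.
Research Review starts after Pricing Meeting ends; Pricing Meeting is clear from here.
Release Standup starts after Research Review ends; Research Review is clear from here.
Budget Standup starts before Release Standup ends → Release Standup and Budget Standup overlap.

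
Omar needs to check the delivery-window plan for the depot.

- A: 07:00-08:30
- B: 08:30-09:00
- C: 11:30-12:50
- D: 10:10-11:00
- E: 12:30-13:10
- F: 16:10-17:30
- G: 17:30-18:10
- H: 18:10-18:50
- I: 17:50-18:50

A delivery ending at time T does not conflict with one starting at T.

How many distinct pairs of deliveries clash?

3

Check each pair: they overlap iff neither finishes before the other starts.
Sorted by start: A, B, D, C, E, F, G, I, H.
B starts exactly when A ends (back-to-back, no overlap) — done with A.
D starts after B ends — done with B.
C starts after D ends — done with D.
E starts before C ends → C and E overlap.
F starts after C ends — done with C.
F starts after E ends — done with E.
G starts exactly when F ends (back-to-back, no overlap) — done with F.
I starts before G ends → G and I overlap.
H starts exactly when G ends (back-to-back, no overlap).
H starts before I ends → I and H overlap.
Overlapping pairs: C & E, G & I, H & I — 3 in total.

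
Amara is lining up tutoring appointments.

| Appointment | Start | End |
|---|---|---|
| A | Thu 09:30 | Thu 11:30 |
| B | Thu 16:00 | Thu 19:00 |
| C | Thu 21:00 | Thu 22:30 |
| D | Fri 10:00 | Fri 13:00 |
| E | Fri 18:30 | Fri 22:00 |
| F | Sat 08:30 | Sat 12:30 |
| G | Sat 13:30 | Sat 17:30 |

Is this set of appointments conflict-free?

Sorted by start: A, B, C, D, E, F, G.
B starts after A ends, so nothing later overlaps A either.
C starts after B ends, so nothing later overlaps B either.
D starts after C ends, so nothing later overlaps C either.
E starts after D ends, so nothing later overlaps D either.
F starts after E ends, so nothing later overlaps E either.
G starts after F ends.
Every pair is clear; the schedule has no overlaps.

Yes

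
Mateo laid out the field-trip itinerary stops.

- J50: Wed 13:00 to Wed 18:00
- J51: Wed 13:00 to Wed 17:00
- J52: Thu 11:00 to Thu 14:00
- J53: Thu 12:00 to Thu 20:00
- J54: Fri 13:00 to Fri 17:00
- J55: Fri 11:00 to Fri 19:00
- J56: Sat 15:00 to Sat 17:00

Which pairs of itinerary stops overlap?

Check each pair: they overlap iff neither finishes before the other starts.
Sorted by start: J50, J51, J52, J53, J55, J54, J56.
J51 starts before J50 ends → J50 and J51 overlap.
J52 starts after J50 ends, so nothing later overlaps J50 either.
J52 starts after J51 ends, so nothing later overlaps J51 either.
J53 starts before J52 ends → J52 and J53 overlap.
J55 starts after J52 ends, so nothing later overlaps J52 either.
J55 starts after J53 ends, so nothing later overlaps J53 either.
J54 starts before J55 ends → J55 and J54 overlap.
J56 starts after J55 ends.
J56 starts after J54 ends.

J50 & J51, J52 & J53, J54 & J55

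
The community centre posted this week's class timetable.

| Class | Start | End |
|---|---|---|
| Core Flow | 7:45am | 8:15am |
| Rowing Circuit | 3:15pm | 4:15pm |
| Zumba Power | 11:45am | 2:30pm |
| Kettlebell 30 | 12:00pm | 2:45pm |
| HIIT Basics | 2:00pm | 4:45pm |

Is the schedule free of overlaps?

No

Sorted by start: Core Flow, Zumba Power, Kettlebell 30, HIIT Basics, Rowing Circuit.
Zumba Power starts after Core Flow ends — done with Core Flow.
Kettlebell 30 starts before Zumba Power ends → Zumba Power and Kettlebell 30 overlap.
That's a conflict, so the schedule is not conflict-free.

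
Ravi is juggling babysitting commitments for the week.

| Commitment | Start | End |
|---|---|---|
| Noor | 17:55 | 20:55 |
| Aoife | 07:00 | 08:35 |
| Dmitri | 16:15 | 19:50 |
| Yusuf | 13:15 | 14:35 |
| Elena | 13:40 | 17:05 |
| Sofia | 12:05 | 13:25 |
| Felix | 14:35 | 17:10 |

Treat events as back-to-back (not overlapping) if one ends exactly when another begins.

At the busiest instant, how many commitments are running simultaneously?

Sort all start/end points and keep a running count:
07:00 start Aoife → 1
08:35 end Aoife → 0
12:05 start Sofia → 1
13:15 start Yusuf → 2
13:25 end Sofia → 1
13:40 start Elena → 2
14:35 end Yusuf → 1
14:35 start Felix → 2
16:15 start Dmitri → 3
17:05 end Elena → 2
17:10 end Felix → 1
17:55 start Noor → 2
19:50 end Dmitri → 1
20:55 end Noor → 0
Peak is 3, at 16:15 (Dmitri, Elena, Felix).

3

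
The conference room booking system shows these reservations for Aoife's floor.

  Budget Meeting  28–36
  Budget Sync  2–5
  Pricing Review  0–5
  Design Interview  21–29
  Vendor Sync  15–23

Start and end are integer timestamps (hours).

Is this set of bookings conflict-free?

Check each pair: they overlap iff neither finishes before the other starts.
Sorted by start: Pricing Review, Budget Sync, Vendor Sync, Design Interview, Budget Meeting.
Budget Sync starts before Pricing Review ends → Pricing Review and Budget Sync overlap.
That's a conflict, so the schedule is not conflict-free.

No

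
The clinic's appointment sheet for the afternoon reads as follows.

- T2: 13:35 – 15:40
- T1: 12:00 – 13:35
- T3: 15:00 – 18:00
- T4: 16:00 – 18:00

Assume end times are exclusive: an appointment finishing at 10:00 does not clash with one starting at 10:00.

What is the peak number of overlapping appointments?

2

Sweep the timeline, counting +1 at each start and −1 at each end (ends before starts at a tie):
12:00 start T1 → 1
13:35 end T1 → 0
13:35 start T2 → 1
15:00 start T3 → 2
15:40 end T2 → 1
16:00 start T4 → 2
18:00 end T3 → 1
18:00 end T4 → 0
Peak is 2, at 15:00 (T2, T3).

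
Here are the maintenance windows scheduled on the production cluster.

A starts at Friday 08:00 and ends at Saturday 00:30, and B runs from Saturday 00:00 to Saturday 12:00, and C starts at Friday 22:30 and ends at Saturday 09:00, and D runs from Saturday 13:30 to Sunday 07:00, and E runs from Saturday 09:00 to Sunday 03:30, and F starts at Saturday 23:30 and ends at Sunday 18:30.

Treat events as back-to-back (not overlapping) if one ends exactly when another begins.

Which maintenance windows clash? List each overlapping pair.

Check each pair: they overlap iff neither finishes before the other starts.
Sorted by start: A, C, B, E, D, F.
C starts before A ends → A and C overlap.
B starts before A ends → A and B overlap.
E starts after A ends — done with A.
B starts before C ends → C and B overlap.
E starts exactly when C ends (back-to-back, no overlap) — done with C.
E starts before B ends → B and E overlap.
D starts after B ends — done with B.
D starts before E ends → E and D overlap.
F starts before E ends → E and F overlap.
F starts before D ends → D and F overlap.

A & B, A & C, B & C, B & E, D & E, D & F, E & F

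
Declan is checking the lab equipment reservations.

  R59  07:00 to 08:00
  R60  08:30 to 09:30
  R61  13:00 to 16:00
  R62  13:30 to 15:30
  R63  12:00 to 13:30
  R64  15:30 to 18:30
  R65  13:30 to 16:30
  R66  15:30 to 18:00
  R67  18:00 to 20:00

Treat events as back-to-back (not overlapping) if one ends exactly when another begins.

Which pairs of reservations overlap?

Check each pair: they overlap iff neither finishes before the other starts.
Sorted by start: R59, R60, R63, R61, R62, R65, R64, R66, R67.
R60 starts after R59 ends, so nothing later overlaps R59 either.
R63 starts after R60 ends, so nothing later overlaps R60 either.
R61 starts before R63 ends → R63 and R61 overlap.
R62 starts exactly when R63 ends (back-to-back, no overlap), so nothing later overlaps R63 either.
R62 starts before R61 ends → R61 and R62 overlap.
R65 starts before R61 ends → R61 and R65 overlap.
R64 starts before R61 ends → R61 and R64 overlap.
R66 starts before R61 ends → R61 and R66 overlap.
R67 starts after R61 ends.
R65 starts before R62 ends → R62 and R65 overlap.
R64 starts exactly when R62 ends (back-to-back, no overlap), so nothing later overlaps R62 either.
R64 starts before R65 ends → R65 and R64 overlap.
R66 starts before R65 ends → R65 and R66 overlap.
R67 starts after R65 ends.
R66 starts before R64 ends → R64 and R66 overlap.
R67 starts before R64 ends → R64 and R67 overlap.
R67 starts exactly when R66 ends (back-to-back, no overlap).

R61 & R62, R61 & R63, R61 & R64, R61 & R65, R61 & R66, R62 & R65, R64 & R65, R64 & R66, R64 & R67, R65 & R66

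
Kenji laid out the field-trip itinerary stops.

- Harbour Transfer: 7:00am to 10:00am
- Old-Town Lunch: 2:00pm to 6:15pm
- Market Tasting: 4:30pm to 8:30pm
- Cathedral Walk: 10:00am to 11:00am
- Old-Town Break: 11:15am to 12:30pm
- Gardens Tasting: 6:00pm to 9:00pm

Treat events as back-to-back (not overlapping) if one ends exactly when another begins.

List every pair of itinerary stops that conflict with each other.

Sorted by start: Harbour Transfer, Cathedral Walk, Old-Town Break, Old-Town Lunch, Market Tasting, Gardens Tasting.
Cathedral Walk starts exactly when Harbour Transfer ends (back-to-back, no overlap); Harbour Transfer is clear from here.
Old-Town Break starts after Cathedral Walk ends; Cathedral Walk is clear from here.
Old-Town Lunch starts after Old-Town Break ends; Old-Town Break is clear from here.
Market Tasting starts before Old-Town Lunch ends → Old-Town Lunch and Market Tasting overlap.
Gardens Tasting starts before Old-Town Lunch ends → Old-Town Lunch and Gardens Tasting overlap.
Gardens Tasting starts before Market Tasting ends → Market Tasting and Gardens Tasting overlap.

Gardens Tasting & Market Tasting, Gardens Tasting & Old-Town Lunch, Market Tasting & Old-Town Lunch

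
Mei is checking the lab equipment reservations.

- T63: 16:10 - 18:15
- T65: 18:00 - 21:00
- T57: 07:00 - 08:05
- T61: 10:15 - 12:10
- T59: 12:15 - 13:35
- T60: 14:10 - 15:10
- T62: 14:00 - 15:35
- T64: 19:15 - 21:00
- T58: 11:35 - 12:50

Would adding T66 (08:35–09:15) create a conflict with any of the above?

No — it doesn't clash with anything

T57: ends 08:05 at or before T66 starts 08:35 → clear.
T61: starts 10:15 at or after T66 ends 09:15 → clear.
T58: starts 11:35 at or after T66 ends 09:15 → clear.
T59: starts 12:15 at or after T66 ends 09:15 → clear.
T62: starts 14:00 at or after T66 ends 09:15 → clear.
T60: starts 14:10 at or after T66 ends 09:15 → clear.
T63: starts 16:10 at or after T66 ends 09:15 → clear.
T65: starts 18:00 at or after T66 ends 09:15 → clear.
T64: starts 19:15 at or after T66 ends 09:15 → clear.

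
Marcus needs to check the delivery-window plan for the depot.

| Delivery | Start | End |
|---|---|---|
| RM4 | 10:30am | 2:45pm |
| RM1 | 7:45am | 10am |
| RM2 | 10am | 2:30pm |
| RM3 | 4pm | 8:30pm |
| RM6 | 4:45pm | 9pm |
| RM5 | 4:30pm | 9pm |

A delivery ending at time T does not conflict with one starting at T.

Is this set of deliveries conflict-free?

No

Sorted by start: RM1, RM2, RM4, RM3, RM5, RM6.
RM2 starts exactly when RM1 ends (back-to-back, no overlap) — done with RM1.
RM4 starts before RM2 ends → RM2 and RM4 overlap.
That's a conflict, so the schedule is not conflict-free.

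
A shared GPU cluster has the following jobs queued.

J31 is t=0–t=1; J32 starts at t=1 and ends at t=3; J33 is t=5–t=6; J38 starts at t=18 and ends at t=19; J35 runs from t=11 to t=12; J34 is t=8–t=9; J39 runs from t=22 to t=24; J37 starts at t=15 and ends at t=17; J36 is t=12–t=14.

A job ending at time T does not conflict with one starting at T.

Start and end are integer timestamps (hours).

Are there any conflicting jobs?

No

Sorted by start: J31, J32, J33, J34, J35, J36, J37, J38, J39.
J32 starts exactly when J31 ends (back-to-back, no overlap), so J31 has no further overlaps.
J33 starts after J32 ends, so J32 has no further overlaps.
J34 starts after J33 ends, so J33 has no further overlaps.
J35 starts after J34 ends, so J34 has no further overlaps.
J36 starts exactly when J35 ends (back-to-back, no overlap), so J35 has no further overlaps.
J37 starts after J36 ends, so J36 has no further overlaps.
J38 starts after J37 ends, so J37 has no further overlaps.
J39 starts after J38 ends.
Every pair is clear; the schedule has no overlaps.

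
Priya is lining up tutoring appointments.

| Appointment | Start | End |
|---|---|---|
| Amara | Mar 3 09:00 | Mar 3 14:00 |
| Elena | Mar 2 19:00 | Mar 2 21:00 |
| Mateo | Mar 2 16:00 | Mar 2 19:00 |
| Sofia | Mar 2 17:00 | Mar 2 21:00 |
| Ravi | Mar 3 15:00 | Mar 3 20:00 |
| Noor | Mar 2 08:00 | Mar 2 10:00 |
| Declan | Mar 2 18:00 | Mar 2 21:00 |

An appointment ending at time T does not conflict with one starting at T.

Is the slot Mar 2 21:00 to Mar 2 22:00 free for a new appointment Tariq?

Noor: ends Mar 2 10:00 at or before Tariq starts Mar 2 21:00 → clear.
Mateo: ends Mar 2 19:00 at or before Tariq starts Mar 2 21:00 → clear.
Sofia: ends Mar 2 21:00 at or before Tariq starts Mar 2 21:00 → clear.
Declan: ends Mar 2 21:00 at or before Tariq starts Mar 2 21:00 → clear.
Elena: ends Mar 2 21:00 at or before Tariq starts Mar 2 21:00 → clear.
Amara: starts Mar 3 09:00 at or after Tariq ends Mar 2 22:00 → clear.
Ravi: starts Mar 3 15:00 at or after Tariq ends Mar 2 22:00 → clear.

Yes — the slot is free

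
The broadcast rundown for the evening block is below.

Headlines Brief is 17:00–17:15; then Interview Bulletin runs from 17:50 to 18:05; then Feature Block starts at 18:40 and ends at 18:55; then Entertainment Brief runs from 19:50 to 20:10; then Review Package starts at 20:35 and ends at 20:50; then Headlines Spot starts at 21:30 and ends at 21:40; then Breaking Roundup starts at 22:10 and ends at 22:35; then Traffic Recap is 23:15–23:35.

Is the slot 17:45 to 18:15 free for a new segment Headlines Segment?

No — it overlaps Interview Bulletin

Headlines Brief: ends 17:15 at or before Headlines Segment starts 17:45 → clear.
Interview Bulletin: starts 17:50 before Headlines Segment ends 18:15, and ends 18:05 after Headlines Segment starts 17:45 → overlap.
Feature Block: starts 18:40 at or after Headlines Segment ends 18:15 → clear.
Entertainment Brief: starts 19:50 at or after Headlines Segment ends 18:15 → clear.
Review Package: starts 20:35 at or after Headlines Segment ends 18:15 → clear.
Headlines Spot: starts 21:30 at or after Headlines Segment ends 18:15 → clear.
Breaking Roundup: starts 22:10 at or after Headlines Segment ends 18:15 → clear.
Traffic Recap: starts 23:15 at or after Headlines Segment ends 18:15 → clear.
Headlines Segment overlaps Interview Bulletin.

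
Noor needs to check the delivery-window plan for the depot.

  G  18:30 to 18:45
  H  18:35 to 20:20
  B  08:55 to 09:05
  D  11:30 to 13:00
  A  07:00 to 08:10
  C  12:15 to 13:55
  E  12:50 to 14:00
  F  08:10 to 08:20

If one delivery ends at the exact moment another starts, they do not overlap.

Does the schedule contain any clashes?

Two intervals overlap when each starts before the other ends.
Sorted by start: A, F, B, D, C, E, G, H.
F starts exactly when A ends (back-to-back, no overlap), so A has no further overlaps.
B starts after F ends, so F has no further overlaps.
D starts after B ends, so B has no further overlaps.
C starts before D ends → D and C overlap.
That's a conflict, so the schedule is not conflict-free.

Yes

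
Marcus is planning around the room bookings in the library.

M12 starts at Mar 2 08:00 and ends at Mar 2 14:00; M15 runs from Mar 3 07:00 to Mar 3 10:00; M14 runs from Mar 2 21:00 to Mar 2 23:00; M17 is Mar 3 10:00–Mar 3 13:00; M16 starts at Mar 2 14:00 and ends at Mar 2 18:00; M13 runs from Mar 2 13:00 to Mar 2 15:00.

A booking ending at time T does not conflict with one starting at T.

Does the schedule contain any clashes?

Sorted by start: M12, M13, M16, M14, M15, M17.
M13 starts before M12 ends → M12 and M13 overlap.
That's a conflict, so the schedule is not conflict-free.

Yes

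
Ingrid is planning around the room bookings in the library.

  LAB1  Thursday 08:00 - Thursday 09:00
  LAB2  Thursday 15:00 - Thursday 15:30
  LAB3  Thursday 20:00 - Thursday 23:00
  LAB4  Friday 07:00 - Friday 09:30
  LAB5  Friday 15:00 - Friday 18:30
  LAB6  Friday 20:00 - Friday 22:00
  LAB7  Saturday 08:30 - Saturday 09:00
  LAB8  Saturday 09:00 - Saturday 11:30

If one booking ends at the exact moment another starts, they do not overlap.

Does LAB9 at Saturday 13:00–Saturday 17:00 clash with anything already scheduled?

No — it doesn't clash with anything

LAB1: ends Thursday 09:00 at or before LAB9 starts Saturday 13:00 → clear.
LAB2: ends Thursday 15:30 at or before LAB9 starts Saturday 13:00 → clear.
LAB3: ends Thursday 23:00 at or before LAB9 starts Saturday 13:00 → clear.
LAB4: ends Friday 09:30 at or before LAB9 starts Saturday 13:00 → clear.
LAB5: ends Friday 18:30 at or before LAB9 starts Saturday 13:00 → clear.
LAB6: ends Friday 22:00 at or before LAB9 starts Saturday 13:00 → clear.
LAB7: ends Saturday 09:00 at or before LAB9 starts Saturday 13:00 → clear.
LAB8: ends Saturday 11:30 at or before LAB9 starts Saturday 13:00 → clear.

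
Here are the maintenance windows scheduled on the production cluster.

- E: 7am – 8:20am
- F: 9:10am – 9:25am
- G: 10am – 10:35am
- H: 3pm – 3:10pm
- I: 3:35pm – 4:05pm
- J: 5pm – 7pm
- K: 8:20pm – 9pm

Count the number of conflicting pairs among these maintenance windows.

Check each pair: they overlap iff neither finishes before the other starts.
Sorted by start: E, F, G, H, I, J, K.
F starts after E ends, so nothing later overlaps E either.
G starts after F ends, so nothing later overlaps F either.
H starts after G ends, so nothing later overlaps G either.
I starts after H ends, so nothing later overlaps H either.
J starts after I ends, so nothing later overlaps I either.
K starts after J ends.
No pair overlaps.

0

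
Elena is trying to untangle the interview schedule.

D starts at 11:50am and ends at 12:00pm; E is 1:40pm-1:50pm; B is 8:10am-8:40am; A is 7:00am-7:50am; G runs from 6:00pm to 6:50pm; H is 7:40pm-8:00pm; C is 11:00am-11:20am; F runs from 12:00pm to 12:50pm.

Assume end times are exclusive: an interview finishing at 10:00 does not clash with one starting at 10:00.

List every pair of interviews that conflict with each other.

Sorted by start: A, B, C, D, F, E, G, H.
B starts after A ends, so A has no further overlaps.
C starts after B ends, so B has no further overlaps.
D starts after C ends, so C has no further overlaps.
F starts exactly when D ends (back-to-back, no overlap), so D has no further overlaps.
E starts after F ends, so F has no further overlaps.
G starts after E ends, so E has no further overlaps.
H starts after G ends.

no conflicts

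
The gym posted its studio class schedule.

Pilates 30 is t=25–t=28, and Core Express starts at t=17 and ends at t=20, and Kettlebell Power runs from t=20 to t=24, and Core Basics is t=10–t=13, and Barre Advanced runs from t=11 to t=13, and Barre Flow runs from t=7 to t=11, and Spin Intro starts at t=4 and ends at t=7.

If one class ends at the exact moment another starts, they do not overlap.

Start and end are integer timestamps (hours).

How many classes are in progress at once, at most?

2

Walk through starts and ends in time order (an end at T is processed before a start at T):
t=4 start Spin Intro → 1
t=7 end Spin Intro → 0
t=7 start Barre Flow → 1
t=10 start Core Basics → 2
t=11 end Barre Flow → 1
t=11 start Barre Advanced → 2
t=13 end Barre Advanced → 1
t=13 end Core Basics → 0
t=17 start Core Express → 1
t=20 end Core Express → 0
t=20 start Kettlebell Power → 1
t=24 end Kettlebell Power → 0
t=25 start Pilates 30 → 1
t=28 end Pilates 30 → 0
Peak is 2, at t=10 (Barre Flow, Core Basics).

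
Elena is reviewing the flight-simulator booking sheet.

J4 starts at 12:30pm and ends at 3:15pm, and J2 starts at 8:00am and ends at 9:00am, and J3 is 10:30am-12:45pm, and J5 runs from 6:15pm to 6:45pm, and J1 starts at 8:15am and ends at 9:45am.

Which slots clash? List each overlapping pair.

J1 & J2, J3 & J4

Sorted by start: J2, J1, J3, J4, J5.
J1 starts before J2 ends → J2 and J1 overlap.
J3 starts after J2 ends; J2 is clear from here.
J3 starts after J1 ends; J1 is clear from here.
J4 starts before J3 ends → J3 and J4 overlap.
J5 starts after J3 ends.
J5 starts after J4 ends.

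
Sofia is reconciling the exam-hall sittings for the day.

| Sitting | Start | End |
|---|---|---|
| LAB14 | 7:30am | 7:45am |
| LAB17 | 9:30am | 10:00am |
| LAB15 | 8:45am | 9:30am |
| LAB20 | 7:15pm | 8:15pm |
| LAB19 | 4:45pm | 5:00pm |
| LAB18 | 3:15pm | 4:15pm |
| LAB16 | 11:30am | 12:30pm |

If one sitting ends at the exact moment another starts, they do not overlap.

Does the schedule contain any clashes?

No

Sorted by start: LAB14, LAB15, LAB17, LAB16, LAB18, LAB19, LAB20.
LAB15 starts after LAB14 ends; LAB14 is clear from here.
LAB17 starts exactly when LAB15 ends (back-to-back, no overlap); LAB15 is clear from here.
LAB16 starts after LAB17 ends; LAB17 is clear from here.
LAB18 starts after LAB16 ends; LAB16 is clear from here.
LAB19 starts after LAB18 ends; LAB18 is clear from here.
LAB20 starts after LAB19 ends.
Every pair is clear; the schedule has no overlaps.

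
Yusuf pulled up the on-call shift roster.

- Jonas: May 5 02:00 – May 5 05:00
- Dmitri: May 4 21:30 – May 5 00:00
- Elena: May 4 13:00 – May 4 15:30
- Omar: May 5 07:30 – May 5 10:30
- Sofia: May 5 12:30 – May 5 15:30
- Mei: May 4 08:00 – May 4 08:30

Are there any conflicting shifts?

Check each pair: they overlap iff neither finishes before the other starts.
Sorted by start: Mei, Elena, Dmitri, Jonas, Omar, Sofia.
Elena starts after Mei ends, so nothing later overlaps Mei either.
Dmitri starts after Elena ends, so nothing later overlaps Elena either.
Jonas starts after Dmitri ends, so nothing later overlaps Dmitri either.
Omar starts after Jonas ends, so nothing later overlaps Jonas either.
Sofia starts after Omar ends.
Every pair is clear; the schedule has no overlaps.

No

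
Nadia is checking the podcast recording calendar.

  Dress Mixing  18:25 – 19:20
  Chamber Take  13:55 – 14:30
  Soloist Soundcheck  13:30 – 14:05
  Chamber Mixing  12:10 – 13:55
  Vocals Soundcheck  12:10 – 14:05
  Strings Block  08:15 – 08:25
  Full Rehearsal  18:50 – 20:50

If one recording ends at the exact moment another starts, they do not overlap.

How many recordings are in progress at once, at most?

Sweep the timeline, counting +1 at each start and −1 at each end (ends before starts at a tie):
08:15 start Strings Block → 1
08:25 end Strings Block → 0
12:10 start Chamber Mixing → 1
12:10 start Vocals Soundcheck → 2
13:30 start Soloist Soundcheck → 3
13:55 end Chamber Mixing → 2
13:55 start Chamber Take → 3
14:05 end Soloist Soundcheck → 2
14:05 end Vocals Soundcheck → 1
14:30 end Chamber Take → 0
18:25 start Dress Mixing → 1
18:50 start Full Rehearsal → 2
19:20 end Dress Mixing → 1
20:50 end Full Rehearsal → 0
Peak is 3, at 13:30 (Chamber Mixing, Soloist Soundcheck, Vocals Soundcheck).

3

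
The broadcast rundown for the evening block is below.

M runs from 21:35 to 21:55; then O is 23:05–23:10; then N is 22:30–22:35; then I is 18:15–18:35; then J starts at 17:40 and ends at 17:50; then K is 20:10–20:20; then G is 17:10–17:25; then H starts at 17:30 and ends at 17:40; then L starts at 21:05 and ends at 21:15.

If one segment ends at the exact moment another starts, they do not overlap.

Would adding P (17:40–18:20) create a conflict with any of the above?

G: ends 17:25 at or before P starts 17:40 → clear.
H: ends 17:40 at or before P starts 17:40 → clear.
J: starts 17:40 before P ends 18:20, and ends 17:50 after P starts 17:40 → overlap.
I: starts 18:15 before P ends 18:20, and ends 18:35 after P starts 17:40 → overlap.
K: starts 20:10 at or after P ends 18:20 → clear.
L: starts 21:05 at or after P ends 18:20 → clear.
M: starts 21:35 at or after P ends 18:20 → clear.
N: starts 22:30 at or after P ends 18:20 → clear.
O: starts 23:05 at or after P ends 18:20 → clear.
P overlaps I, J.

Yes — it overlaps I, J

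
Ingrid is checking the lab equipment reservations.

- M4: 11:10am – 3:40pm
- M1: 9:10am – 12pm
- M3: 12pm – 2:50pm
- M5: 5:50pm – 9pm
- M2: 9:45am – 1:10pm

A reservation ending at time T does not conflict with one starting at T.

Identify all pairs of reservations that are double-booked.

Sorted by start: M1, M2, M4, M3, M5.
M2 starts before M1 ends → M1 and M2 overlap.
M4 starts before M1 ends → M1 and M4 overlap.
M3 starts exactly when M1 ends (back-to-back, no overlap) — done with M1.
M4 starts before M2 ends → M2 and M4 overlap.
M3 starts before M2 ends → M2 and M3 overlap.
M5 starts after M2 ends.
M3 starts before M4 ends → M4 and M3 overlap.
M5 starts after M4 ends.
M5 starts after M3 ends.

M1 & M2, M1 & M4, M2 & M3, M2 & M4, M3 & M4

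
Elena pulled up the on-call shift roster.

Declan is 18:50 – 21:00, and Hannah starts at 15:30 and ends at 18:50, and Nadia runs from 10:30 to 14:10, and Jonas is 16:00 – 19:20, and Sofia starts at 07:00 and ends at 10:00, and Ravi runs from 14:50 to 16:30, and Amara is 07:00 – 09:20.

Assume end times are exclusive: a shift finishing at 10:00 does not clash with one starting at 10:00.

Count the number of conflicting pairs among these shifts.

5

Check each pair: they overlap iff neither finishes before the other starts.
Sorted by start: Amara, Sofia, Nadia, Ravi, Hannah, Jonas, Declan.
Sofia starts before Amara ends → Amara and Sofia overlap.
Nadia starts after Amara ends — done with Amara.
Nadia starts after Sofia ends — done with Sofia.
Ravi starts after Nadia ends — done with Nadia.
Hannah starts before Ravi ends → Ravi and Hannah overlap.
Jonas starts before Ravi ends → Ravi and Jonas overlap.
Declan starts after Ravi ends.
Jonas starts before Hannah ends → Hannah and Jonas overlap.
Declan starts exactly when Hannah ends (back-to-back, no overlap).
Declan starts before Jonas ends → Jonas and Declan overlap.
Overlapping pairs: Amara & Sofia, Declan & Jonas, Hannah & Jonas, Hannah & Ravi, Jonas & Ravi — 5 in total.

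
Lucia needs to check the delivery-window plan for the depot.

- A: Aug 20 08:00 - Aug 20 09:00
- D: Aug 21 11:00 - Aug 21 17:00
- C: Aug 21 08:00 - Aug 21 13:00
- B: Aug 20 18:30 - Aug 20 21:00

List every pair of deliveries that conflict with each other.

C & D

Check each pair: they overlap iff neither finishes before the other starts.
Sorted by start: A, B, C, D.
B starts after A ends, so A has no further overlaps.
C starts after B ends, so B has no further overlaps.
D starts before C ends → C and D overlap.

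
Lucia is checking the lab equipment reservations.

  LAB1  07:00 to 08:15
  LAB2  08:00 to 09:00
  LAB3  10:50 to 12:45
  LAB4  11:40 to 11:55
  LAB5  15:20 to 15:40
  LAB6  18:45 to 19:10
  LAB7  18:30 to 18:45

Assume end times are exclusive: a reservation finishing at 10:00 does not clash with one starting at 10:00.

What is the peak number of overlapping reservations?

2

Walk through starts and ends in time order (an end at T is processed before a start at T):
07:00 start LAB1 → 1
08:00 start LAB2 → 2
08:15 end LAB1 → 1
09:00 end LAB2 → 0
10:50 start LAB3 → 1
11:40 start LAB4 → 2
11:55 end LAB4 → 1
12:45 end LAB3 → 0
15:20 start LAB5 → 1
15:40 end LAB5 → 0
18:30 start LAB7 → 1
18:45 end LAB7 → 0
18:45 start LAB6 → 1
19:10 end LAB6 → 0
Peak is 2, at 08:00 (LAB1, LAB2).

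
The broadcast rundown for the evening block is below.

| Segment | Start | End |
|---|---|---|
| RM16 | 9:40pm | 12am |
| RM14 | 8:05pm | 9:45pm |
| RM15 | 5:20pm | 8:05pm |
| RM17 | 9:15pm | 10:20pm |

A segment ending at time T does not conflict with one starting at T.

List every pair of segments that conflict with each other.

Check each pair: they overlap iff neither finishes before the other starts.
Sorted by start: RM15, RM14, RM17, RM16.
RM14 starts exactly when RM15 ends (back-to-back, no overlap) — done with RM15.
RM17 starts before RM14 ends → RM14 and RM17 overlap.
RM16 starts before RM14 ends → RM14 and RM16 overlap.
RM16 starts before RM17 ends → RM17 and RM16 overlap.

RM14 & RM16, RM14 & RM17, RM16 & RM17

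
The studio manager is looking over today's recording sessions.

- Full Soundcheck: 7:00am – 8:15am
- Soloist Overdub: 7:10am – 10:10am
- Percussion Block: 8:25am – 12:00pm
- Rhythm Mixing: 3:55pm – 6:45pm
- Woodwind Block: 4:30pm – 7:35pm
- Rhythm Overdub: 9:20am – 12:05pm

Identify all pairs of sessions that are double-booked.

Full Soundcheck & Soloist Overdub, Percussion Block & Rhythm Overdub, Percussion Block & Soloist Overdub, Rhythm Mixing & Woodwind Block, Rhythm Overdub & Soloist Overdub

Two intervals overlap when each starts before the other ends.
Sorted by start: Full Soundcheck, Soloist Overdub, Percussion Block, Rhythm Overdub, Rhythm Mixing, Woodwind Block.
Soloist Overdub starts before Full Soundcheck ends → Full Soundcheck and Soloist Overdub overlap.
Percussion Block starts after Full Soundcheck ends; Full Soundcheck is clear from here.
Percussion Block starts before Soloist Overdub ends → Soloist Overdub and Percussion Block overlap.
Rhythm Overdub starts before Soloist Overdub ends → Soloist Overdub and Rhythm Overdub overlap.
Rhythm Mixing starts after Soloist Overdub ends; Soloist Overdub is clear from here.
Rhythm Overdub starts before Percussion Block ends → Percussion Block and Rhythm Overdub overlap.
Rhythm Mixing starts after Percussion Block ends; Percussion Block is clear from here.
Rhythm Mixing starts after Rhythm Overdub ends; Rhythm Overdub is clear from here.
Woodwind Block starts before Rhythm Mixing ends → Rhythm Mixing and Woodwind Block overlap.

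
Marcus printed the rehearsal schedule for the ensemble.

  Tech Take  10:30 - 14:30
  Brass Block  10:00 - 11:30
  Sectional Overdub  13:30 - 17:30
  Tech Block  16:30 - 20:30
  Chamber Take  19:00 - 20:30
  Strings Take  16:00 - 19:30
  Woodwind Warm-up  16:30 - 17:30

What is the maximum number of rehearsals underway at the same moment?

Sort all start/end points and keep a running count:
10:00 start Brass Block → 1
10:30 start Tech Take → 2
11:30 end Brass Block → 1
13:30 start Sectional Overdub → 2
14:30 end Tech Take → 1
16:00 start Strings Take → 2
16:30 start Tech Block → 3
16:30 start Woodwind Warm-up → 4
17:30 end Sectional Overdub → 3
17:30 end Woodwind Warm-up → 2
19:00 start Chamber Take → 3
19:30 end Strings Take → 2
20:30 end Chamber Take → 1
20:30 end Tech Block → 0
Peak is 4, at 16:30 (Sectional Overdub, Strings Take, Tech Block, Woodwind Warm-up).

4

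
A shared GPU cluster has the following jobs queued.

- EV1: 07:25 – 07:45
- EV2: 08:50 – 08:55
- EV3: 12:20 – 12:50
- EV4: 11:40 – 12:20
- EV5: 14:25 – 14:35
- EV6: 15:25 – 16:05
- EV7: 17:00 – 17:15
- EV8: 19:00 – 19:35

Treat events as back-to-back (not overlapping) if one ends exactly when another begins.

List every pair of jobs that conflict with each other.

no overlapping pairs

Sorted by start: EV1, EV2, EV4, EV3, EV5, EV6, EV7, EV8.
EV2 starts after EV1 ends, so EV1 has no further overlaps.
EV4 starts after EV2 ends, so EV2 has no further overlaps.
EV3 starts exactly when EV4 ends (back-to-back, no overlap), so EV4 has no further overlaps.
EV5 starts after EV3 ends, so EV3 has no further overlaps.
EV6 starts after EV5 ends, so EV5 has no further overlaps.
EV7 starts after EV6 ends, so EV6 has no further overlaps.
EV8 starts after EV7 ends.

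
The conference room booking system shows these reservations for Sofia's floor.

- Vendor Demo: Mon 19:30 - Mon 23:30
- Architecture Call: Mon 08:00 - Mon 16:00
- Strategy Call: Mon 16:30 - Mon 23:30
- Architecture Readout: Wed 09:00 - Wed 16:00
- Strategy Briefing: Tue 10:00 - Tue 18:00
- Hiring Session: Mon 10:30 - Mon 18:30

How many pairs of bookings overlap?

3

Check each pair: they overlap iff neither finishes before the other starts.
Sorted by start: Architecture Call, Hiring Session, Strategy Call, Vendor Demo, Strategy Briefing, Architecture Readout.
Hiring Session starts before Architecture Call ends → Architecture Call and Hiring Session overlap.
Strategy Call starts after Architecture Call ends — done with Architecture Call.
Strategy Call starts before Hiring Session ends → Hiring Session and Strategy Call overlap.
Vendor Demo starts after Hiring Session ends — done with Hiring Session.
Vendor Demo starts before Strategy Call ends → Strategy Call and Vendor Demo overlap.
Strategy Briefing starts after Strategy Call ends — done with Strategy Call.
Strategy Briefing starts after Vendor Demo ends — done with Vendor Demo.
Architecture Readout starts after Strategy Briefing ends.
Overlapping pairs: Architecture Call & Hiring Session, Hiring Session & Strategy Call, Strategy Call & Vendor Demo — 3 in total.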